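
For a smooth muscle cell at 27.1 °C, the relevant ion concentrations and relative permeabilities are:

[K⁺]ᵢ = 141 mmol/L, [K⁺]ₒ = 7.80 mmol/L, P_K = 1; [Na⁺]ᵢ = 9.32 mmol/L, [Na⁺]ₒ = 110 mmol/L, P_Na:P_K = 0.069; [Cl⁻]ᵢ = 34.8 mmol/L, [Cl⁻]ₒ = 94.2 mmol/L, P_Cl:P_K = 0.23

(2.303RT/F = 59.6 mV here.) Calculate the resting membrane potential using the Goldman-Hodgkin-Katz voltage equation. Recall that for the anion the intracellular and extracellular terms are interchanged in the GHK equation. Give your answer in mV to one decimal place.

-50.3 mV

Vm = 59.6 · log₁₀[(Σ P·[cation]ₒ + Σ P·[anion]ᵢ) / (Σ P·[cation]ᵢ + Σ P·[anion]ₒ)]
Numerator = 1×7.80 + 0.069×110 + 0.23×34.8 = 23.39
Denominator = 1×141 + 0.069×9.32 + 0.23×94.2 = 163.3
Vm = 59.6 · log₁₀(0.14325) = 59.6 × (-0.8439) = -50.30 mV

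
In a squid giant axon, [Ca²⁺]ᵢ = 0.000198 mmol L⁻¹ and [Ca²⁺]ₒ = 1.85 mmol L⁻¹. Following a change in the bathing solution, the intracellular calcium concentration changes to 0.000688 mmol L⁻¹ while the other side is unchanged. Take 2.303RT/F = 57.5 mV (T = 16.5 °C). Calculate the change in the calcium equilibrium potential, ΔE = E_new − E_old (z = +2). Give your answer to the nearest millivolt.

-16 mV

E_old = (57.5/2)·log₁₀(1.85/0.000198) = 114.15 mV
E_new = (57.5/2)·log₁₀(1.85/0.000688) = 98.60 mV
ΔE = 98.60 − (114.15) = -15.55 mV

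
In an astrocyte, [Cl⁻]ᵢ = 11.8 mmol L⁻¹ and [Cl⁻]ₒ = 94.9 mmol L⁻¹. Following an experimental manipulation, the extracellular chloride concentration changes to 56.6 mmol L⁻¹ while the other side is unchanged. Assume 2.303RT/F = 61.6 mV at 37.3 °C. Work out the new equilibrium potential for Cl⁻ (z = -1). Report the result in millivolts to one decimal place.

-41.9 mV

After the shift: [Cl⁻]_out = 56.6, [Cl⁻]_in = 11.8 mmol L⁻¹.
E_new = (61.6/-1)·log₁₀(56.6/11.8) = -61.60 · (0.6809) = -41.95 mV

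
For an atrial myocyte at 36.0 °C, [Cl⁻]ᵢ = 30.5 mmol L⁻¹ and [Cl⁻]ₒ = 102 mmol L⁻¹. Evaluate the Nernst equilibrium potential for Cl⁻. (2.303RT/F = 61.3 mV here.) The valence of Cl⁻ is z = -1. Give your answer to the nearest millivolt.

E = (61.3/z) · log₁₀([Cl⁻]_out/[Cl⁻]_in) with z = -1.
For an anion, dividing by z = -1 reverses the sign.
= (61.3/-1) · log₁₀(102/30.5) = -61.30 · log₁₀(3.344)
= -61.30 · (0.5243) = -32.14 mV

-32 mV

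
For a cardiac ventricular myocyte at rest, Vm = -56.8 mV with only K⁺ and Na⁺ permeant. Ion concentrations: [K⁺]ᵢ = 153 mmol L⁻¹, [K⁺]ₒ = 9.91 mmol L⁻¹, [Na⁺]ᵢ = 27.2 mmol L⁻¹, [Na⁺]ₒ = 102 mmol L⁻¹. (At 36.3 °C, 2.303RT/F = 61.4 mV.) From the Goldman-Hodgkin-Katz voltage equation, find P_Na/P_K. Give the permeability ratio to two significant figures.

Let α = P_Na/P_K. GHK: Vm = 61.4·log₁₀[(Kₒ + α·Naₒ)/(Kᵢ + α·Naᵢ)].
10^(Vm/61.4) = 10^(-56.8/61.4) = 0.11883
So 0.11883·(Kᵢ + α·Naᵢ) = Kₒ + α·Naₒ → α = (0.11883·153.0 − 9.91) / (102.0 − 0.11883·27.2)
α = (18.18 − 9.91) / (102.0 − 3.232) = 8.271/98.77 = 0.08374

0.084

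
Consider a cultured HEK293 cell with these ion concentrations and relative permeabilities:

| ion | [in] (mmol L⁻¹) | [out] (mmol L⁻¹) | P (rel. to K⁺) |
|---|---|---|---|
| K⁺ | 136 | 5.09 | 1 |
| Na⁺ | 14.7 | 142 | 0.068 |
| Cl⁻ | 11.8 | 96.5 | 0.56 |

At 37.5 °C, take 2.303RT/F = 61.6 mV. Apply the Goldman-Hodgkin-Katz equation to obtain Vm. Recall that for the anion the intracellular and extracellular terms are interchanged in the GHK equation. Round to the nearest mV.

-59 mV

Vm = 61.6 · log₁₀[(Σ P·[cation]ₒ + Σ P·[anion]ᵢ) / (Σ P·[cation]ᵢ + Σ P·[anion]ₒ)]
Numerator = 1×5.09 + 0.068×142 + 0.56×11.8 = 21.35
Denominator = 1×136 + 0.068×14.7 + 0.56×96.5 = 191
Vm = 61.6 · log₁₀(0.11178) = 61.6 × (-0.9516) = -58.62 mV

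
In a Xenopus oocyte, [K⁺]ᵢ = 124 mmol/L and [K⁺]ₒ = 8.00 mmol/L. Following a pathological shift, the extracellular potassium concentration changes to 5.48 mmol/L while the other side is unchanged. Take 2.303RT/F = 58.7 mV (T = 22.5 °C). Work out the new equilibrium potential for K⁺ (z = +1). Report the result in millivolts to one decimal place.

After the shift: [K⁺]_out = 5.48, [K⁺]_in = 124 mmol/L.
E_new = (58.7/1)·log₁₀(5.48/124) = 58.70 · (-1.3546) = -79.52 mV

-79.5 mV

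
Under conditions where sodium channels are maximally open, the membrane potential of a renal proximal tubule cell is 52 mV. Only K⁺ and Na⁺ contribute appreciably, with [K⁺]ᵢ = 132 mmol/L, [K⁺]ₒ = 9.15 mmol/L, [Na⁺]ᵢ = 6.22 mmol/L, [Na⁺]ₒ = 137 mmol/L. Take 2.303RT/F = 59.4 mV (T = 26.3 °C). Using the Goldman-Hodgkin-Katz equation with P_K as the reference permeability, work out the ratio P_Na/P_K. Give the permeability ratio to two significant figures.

11

Let α = P_Na/P_K. GHK: Vm = 59.4·log₁₀[(Kₒ + α·Naₒ)/(Kᵢ + α·Naᵢ)].
10^(Vm/59.4) = 10^(52.0/59.4) = 7.5062
So 7.5062·(Kᵢ + α·Naᵢ) = Kₒ + α·Naₒ → α = (7.5062·132.0 − 9.15) / (137.0 − 7.5062·6.22)
α = (990.8 − 9.15) / (137.0 − 46.69) = 981.7/90.31 = 10.87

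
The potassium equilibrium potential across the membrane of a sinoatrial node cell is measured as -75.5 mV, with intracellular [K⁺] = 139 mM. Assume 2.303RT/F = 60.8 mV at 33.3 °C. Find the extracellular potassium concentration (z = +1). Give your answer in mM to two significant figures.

Nernst: E = (60.8/1) · log₁₀([out]/[in]), so log₁₀([out]/[in]) = -75.5 × 1 / 60.8 = -1.2418.
[out]/[in] = 10^(-1.2418) = 0.05731.
[out] = 0.05731 × 139 = 7.966 mM.

8.0 mM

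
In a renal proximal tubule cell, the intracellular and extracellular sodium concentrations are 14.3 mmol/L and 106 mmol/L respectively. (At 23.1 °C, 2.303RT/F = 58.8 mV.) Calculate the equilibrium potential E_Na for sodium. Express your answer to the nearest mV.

51 mV

E = (58.8/z) · log₁₀([Na⁺]_out/[Na⁺]_in) with z = +1.
= (58.8/1) · log₁₀(106/14.3) = 58.80 · log₁₀(7.413)
= 58.80 · (0.8700) = 51.15 mV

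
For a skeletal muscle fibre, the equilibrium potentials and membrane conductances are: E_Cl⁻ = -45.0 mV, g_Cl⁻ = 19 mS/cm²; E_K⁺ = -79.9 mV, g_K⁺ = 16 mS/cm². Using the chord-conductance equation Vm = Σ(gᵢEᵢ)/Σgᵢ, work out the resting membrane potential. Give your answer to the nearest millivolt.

-61 mV

Σ gᵢEᵢ = 19·(-45.0) + 16·(-79.9) = -2133.40
Σ gᵢ = 19 + 16 = 35
Vm = -2133.40 / 35 = -60.95 mV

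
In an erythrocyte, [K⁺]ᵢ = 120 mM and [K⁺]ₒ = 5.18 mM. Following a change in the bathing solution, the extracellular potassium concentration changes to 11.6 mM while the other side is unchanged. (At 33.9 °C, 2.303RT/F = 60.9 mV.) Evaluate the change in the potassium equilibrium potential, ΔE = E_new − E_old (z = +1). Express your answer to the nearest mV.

E_old = (60.9/1)·log₁₀(5.18/120) = -83.12 mV
E_new = (60.9/1)·log₁₀(11.6/120) = -61.80 mV
ΔE = -61.80 − (-83.12) = 21.32 mV

21 mV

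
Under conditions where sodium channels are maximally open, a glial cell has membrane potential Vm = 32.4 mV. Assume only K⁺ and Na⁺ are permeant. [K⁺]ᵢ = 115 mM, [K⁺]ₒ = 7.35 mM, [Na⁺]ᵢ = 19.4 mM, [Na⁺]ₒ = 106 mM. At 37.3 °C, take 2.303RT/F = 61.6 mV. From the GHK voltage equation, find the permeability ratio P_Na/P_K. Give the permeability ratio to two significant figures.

9.3

Let α = P_Na/P_K. GHK: Vm = 61.6·log₁₀[(Kₒ + α·Naₒ)/(Kᵢ + α·Naᵢ)].
10^(Vm/61.6) = 10^(32.4/61.6) = 3.3572
So 3.3572·(Kᵢ + α·Naᵢ) = Kₒ + α·Naₒ → α = (3.3572·115.0 − 7.35) / (106.0 − 3.3572·19.4)
α = (386.1 − 7.35) / (106.0 − 65.13) = 378.7/40.87 = 9.266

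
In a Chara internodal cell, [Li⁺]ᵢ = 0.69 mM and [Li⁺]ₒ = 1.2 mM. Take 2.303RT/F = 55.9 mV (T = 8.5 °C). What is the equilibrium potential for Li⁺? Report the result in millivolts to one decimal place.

E = (55.9/z) · log₁₀([Li⁺]_out/[Li⁺]_in) with z = +1.
= (55.9/1) · log₁₀(1.2/0.69) = 55.90 · log₁₀(1.739)
= 55.90 · (0.2403) = 13.43 mV

13.4 mV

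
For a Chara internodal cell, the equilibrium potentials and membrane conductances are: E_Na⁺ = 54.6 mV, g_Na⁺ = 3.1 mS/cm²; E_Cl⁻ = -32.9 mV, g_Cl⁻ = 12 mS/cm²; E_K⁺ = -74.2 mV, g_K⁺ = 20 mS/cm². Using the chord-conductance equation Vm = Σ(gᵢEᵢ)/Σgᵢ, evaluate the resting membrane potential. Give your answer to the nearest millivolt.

Σ gᵢEᵢ = 3.1·(54.6) + 12·(-32.9) + 20·(-74.2) = -1709.54
Σ gᵢ = 3.1 + 12 + 20 = 35.1
Vm = -1709.54 / 35.1 = -48.70 mV

-49 mV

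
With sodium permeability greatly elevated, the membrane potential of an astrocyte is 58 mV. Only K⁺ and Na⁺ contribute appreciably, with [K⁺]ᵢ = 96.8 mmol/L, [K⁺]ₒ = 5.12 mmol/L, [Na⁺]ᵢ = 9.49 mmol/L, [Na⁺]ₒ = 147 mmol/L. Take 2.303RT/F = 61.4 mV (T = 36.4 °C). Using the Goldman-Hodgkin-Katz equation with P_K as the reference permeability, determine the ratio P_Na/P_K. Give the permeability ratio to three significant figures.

Let α = P_Na/P_K. GHK: Vm = 61.4·log₁₀[(Kₒ + α·Naₒ)/(Kᵢ + α·Naᵢ)].
10^(Vm/61.4) = 10^(58.0/61.4) = 8.8029
So 8.8029·(Kᵢ + α·Naᵢ) = Kₒ + α·Naₒ → α = (8.8029·96.8 − 5.12) / (147.0 − 8.8029·9.49)
α = (852.1 − 5.12) / (147.0 − 83.54) = 847/63.46 = 13.35

13.3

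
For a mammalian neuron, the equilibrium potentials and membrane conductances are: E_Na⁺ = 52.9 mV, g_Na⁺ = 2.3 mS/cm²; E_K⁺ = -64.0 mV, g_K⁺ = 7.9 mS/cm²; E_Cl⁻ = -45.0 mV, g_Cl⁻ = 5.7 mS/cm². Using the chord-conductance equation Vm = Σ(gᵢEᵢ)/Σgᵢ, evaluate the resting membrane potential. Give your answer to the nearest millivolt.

-40 mV

Σ gᵢEᵢ = 2.3·(52.9) + 7.9·(-64.0) + 5.7·(-45.0) = -640.43
Σ gᵢ = 2.3 + 7.9 + 5.7 = 15.9
Vm = -640.43 / 15.9 = -40.28 mV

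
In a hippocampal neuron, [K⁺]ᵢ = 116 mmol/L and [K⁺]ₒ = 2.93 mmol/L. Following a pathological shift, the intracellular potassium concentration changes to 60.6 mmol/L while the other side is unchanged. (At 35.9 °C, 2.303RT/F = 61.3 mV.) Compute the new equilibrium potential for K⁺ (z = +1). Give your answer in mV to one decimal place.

After the shift: [K⁺]_out = 2.93, [K⁺]_in = 60.6 mmol/L.
E_new = (61.3/1)·log₁₀(2.93/60.6) = 61.30 · (-1.3156) = -80.65 mV

-80.6 mV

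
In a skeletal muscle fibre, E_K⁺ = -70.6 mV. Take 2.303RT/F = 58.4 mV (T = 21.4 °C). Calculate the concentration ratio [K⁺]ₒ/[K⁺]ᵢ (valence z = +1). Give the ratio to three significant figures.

0.0618

log₁₀([out]/[in]) = E·z/(58.4) = -70.6 × 1 / 58.4 = -1.2089
[out]/[in] = 10^(-1.2089) = 0.06182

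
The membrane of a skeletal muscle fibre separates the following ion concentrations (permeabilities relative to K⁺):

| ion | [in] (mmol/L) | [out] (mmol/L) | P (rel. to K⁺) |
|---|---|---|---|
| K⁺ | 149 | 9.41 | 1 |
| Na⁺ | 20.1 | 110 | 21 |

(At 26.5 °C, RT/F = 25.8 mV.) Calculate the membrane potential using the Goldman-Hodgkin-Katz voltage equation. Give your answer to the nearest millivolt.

Vm = 25.8 · ln[(Σ P·[cation]ₒ + Σ P·[anion]ᵢ) / (Σ P·[cation]ᵢ + Σ P·[anion]ₒ)]
Numerator = 1×9.41 + 21×110 = 2319
Denominator = 1×149 + 21×20.1 = 571.1
Vm = 25.8 · ln(4.0613) = 25.8 × (1.4015) = 36.16 mV

36 mV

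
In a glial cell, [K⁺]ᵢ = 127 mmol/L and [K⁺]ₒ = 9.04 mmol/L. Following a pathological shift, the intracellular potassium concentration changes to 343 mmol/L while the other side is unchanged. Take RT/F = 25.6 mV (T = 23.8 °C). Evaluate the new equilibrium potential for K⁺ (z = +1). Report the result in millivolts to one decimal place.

-93.1 mV

After the shift: [K⁺]_out = 9.04, [K⁺]_in = 343 mmol/L.
E_new = (25.6/1)·ln(9.04/343) = 25.60 · (-3.6361) = -93.08 mV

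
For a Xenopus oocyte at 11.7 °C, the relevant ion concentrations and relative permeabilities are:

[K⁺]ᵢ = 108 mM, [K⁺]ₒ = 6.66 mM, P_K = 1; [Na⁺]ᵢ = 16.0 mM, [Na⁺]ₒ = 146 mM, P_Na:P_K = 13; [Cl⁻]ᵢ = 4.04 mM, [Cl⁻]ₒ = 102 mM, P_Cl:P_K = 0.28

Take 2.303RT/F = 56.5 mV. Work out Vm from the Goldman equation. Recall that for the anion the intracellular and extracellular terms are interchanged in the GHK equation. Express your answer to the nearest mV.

Vm = 56.5 · log₁₀[(Σ P·[cation]ₒ + Σ P·[anion]ᵢ) / (Σ P·[cation]ᵢ + Σ P·[anion]ₒ)]
Numerator = 1×6.66 + 13×146 + 0.28×4.04 = 1906
Denominator = 1×108 + 13×16.0 + 0.28×102 = 344.6
Vm = 56.5 · log₁₀(5.5311) = 56.5 × (0.7428) = 41.97 mV

42 mV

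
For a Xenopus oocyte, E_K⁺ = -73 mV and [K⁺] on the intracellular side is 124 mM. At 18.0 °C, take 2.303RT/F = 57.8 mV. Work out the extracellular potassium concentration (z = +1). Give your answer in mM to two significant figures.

6.8 mM

Nernst: E = (57.8/1) · log₁₀([out]/[in]), so log₁₀([out]/[in]) = -73.0 × 1 / 57.8 = -1.2630.
[out]/[in] = 10^(-1.2630) = 0.05458.
[out] = 0.05458 × 124 = 6.768 mM.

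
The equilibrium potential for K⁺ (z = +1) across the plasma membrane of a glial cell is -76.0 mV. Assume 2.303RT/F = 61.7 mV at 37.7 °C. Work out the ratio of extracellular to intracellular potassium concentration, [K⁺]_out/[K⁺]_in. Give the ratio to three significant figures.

0.0586

log₁₀([out]/[in]) = E·z/(61.7) = -76.0 × 1 / 61.7 = -1.2318
[out]/[in] = 10^(-1.2318) = 0.05865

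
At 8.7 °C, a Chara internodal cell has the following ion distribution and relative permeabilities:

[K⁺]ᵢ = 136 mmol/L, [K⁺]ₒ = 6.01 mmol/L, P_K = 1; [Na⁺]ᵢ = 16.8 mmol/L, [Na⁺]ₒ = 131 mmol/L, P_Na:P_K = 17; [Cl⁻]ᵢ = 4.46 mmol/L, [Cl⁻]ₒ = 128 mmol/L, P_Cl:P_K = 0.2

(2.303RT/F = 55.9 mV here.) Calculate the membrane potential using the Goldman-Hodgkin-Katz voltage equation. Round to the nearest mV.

Vm = 55.9 · log₁₀[(Σ P·[cation]ₒ + Σ P·[anion]ᵢ) / (Σ P·[cation]ᵢ + Σ P·[anion]ₒ)]
Numerator = 1×6.01 + 17×131 + 0.2×4.46 = 2234
Denominator = 1×136 + 17×16.8 + 0.2×128 = 447.2
Vm = 55.9 · log₁₀(4.9953) = 55.9 × (0.6986) = 39.05 mV

39 mV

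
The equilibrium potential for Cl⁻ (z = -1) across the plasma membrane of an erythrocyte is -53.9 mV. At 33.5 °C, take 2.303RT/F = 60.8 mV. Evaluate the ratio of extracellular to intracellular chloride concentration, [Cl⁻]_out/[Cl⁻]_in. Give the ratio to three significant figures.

7.70

log₁₀([out]/[in]) = E·z/(60.8) = -53.9 × -1 / 60.8 = 0.8865
[out]/[in] = 10^(0.8865) = 7.7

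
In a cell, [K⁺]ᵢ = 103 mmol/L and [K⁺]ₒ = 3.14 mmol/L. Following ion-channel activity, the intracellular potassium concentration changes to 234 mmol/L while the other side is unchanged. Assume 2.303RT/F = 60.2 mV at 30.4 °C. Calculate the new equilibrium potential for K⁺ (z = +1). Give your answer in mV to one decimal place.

After the shift: [K⁺]_out = 3.14, [K⁺]_in = 234 mmol/L.
E_new = (60.2/1)·log₁₀(3.14/234) = 60.20 · (-1.8723) = -112.71 mV

-112.7 mV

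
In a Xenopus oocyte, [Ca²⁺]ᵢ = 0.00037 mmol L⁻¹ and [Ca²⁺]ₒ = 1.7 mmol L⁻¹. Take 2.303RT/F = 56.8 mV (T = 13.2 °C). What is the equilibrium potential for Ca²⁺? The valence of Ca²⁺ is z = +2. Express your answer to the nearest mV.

104 mV

E = (56.8/z) · log₁₀([Ca²⁺]_out/[Ca²⁺]_in) with z = +2.
= (56.8/2) · log₁₀(1.7/0.00037) = 28.40 · log₁₀(4595)
= 28.40 · (3.6622) = 104.01 mV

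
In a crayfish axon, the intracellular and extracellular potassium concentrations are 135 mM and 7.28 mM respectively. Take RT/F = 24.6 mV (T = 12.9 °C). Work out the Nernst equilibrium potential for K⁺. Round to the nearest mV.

-72 mV

E = (24.6/z) · ln([K⁺]_out/[K⁺]_in) with z = +1.
= (24.6/1) · ln(7.28/135) = 24.60 · ln(0.05393)
= 24.60 · (-2.9201) = -71.84 mV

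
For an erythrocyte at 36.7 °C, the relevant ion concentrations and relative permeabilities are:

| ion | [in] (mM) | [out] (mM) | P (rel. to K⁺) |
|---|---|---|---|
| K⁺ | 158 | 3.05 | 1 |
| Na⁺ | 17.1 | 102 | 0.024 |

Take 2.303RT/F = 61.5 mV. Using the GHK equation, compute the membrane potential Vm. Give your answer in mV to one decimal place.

Vm = 61.5 · log₁₀[(Σ P·[cation]ₒ + Σ P·[anion]ᵢ) / (Σ P·[cation]ᵢ + Σ P·[anion]ₒ)]
Numerator = 1×3.05 + 0.024×102 = 5.498
Denominator = 1×158 + 0.024×17.1 = 158.4
Vm = 61.5 · log₁₀(0.034707) = 61.5 × (-1.4596) = -89.76 mV

-89.8 mV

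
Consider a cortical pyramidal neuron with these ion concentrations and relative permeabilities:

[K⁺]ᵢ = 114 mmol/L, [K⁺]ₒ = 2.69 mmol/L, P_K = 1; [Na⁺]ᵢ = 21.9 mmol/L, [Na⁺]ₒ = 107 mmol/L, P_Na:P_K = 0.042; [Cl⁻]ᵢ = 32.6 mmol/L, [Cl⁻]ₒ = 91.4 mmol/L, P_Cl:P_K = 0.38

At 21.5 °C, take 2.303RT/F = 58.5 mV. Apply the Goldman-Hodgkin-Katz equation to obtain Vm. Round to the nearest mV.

-52 mV

Vm = 58.5 · log₁₀[(Σ P·[cation]ₒ + Σ P·[anion]ᵢ) / (Σ P·[cation]ᵢ + Σ P·[anion]ₒ)]
Numerator = 1×2.69 + 0.042×107 + 0.38×32.6 = 19.57
Denominator = 1×114 + 0.042×21.9 + 0.38×91.4 = 149.7
Vm = 58.5 · log₁₀(0.13078) = 58.5 × (-0.8834) = -51.68 mV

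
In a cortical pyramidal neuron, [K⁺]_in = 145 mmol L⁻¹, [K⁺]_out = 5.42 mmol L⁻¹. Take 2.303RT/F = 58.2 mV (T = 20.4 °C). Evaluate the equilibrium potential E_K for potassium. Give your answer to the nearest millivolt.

-83 mV

E = (58.2/z) · log₁₀([K⁺]_out/[K⁺]_in) with z = +1.
= (58.2/1) · log₁₀(5.42/145) = 58.20 · log₁₀(0.03738)
= 58.20 · (-1.4274) = -83.07 mV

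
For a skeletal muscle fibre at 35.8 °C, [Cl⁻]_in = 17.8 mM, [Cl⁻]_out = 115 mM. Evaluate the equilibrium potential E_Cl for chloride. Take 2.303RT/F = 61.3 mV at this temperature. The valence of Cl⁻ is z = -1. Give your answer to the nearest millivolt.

E = (61.3/z) · log₁₀([Cl⁻]_out/[Cl⁻]_in) with z = -1.
For an anion, dividing by z = -1 reverses the sign.
= (61.3/-1) · log₁₀(115/17.8) = -61.30 · log₁₀(6.461)
= -61.30 · (0.8103) = -49.67 mV

-50 mV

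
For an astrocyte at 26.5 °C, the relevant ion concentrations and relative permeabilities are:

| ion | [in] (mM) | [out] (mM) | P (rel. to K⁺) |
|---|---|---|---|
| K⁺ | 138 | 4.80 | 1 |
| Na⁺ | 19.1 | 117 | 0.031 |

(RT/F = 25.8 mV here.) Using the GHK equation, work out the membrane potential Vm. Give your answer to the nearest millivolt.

Vm = 25.8 · ln[(Σ P·[cation]ₒ + Σ P·[anion]ᵢ) / (Σ P·[cation]ᵢ + Σ P·[anion]ₒ)]
Numerator = 1×4.80 + 0.031×117 = 8.427
Denominator = 1×138 + 0.031×19.1 = 138.6
Vm = 25.8 · ln(0.060804) = 25.8 × (-2.8001) = -72.24 mV

-72 mV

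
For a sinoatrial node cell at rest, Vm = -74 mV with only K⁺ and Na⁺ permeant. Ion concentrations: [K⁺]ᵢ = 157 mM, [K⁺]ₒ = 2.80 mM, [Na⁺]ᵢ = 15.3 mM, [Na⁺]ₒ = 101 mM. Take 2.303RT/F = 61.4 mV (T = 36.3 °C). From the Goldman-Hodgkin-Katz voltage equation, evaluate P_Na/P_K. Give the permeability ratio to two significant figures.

0.070

Let α = P_Na/P_K. GHK: Vm = 61.4·log₁₀[(Kₒ + α·Naₒ)/(Kᵢ + α·Naᵢ)].
10^(Vm/61.4) = 10^(-74.0/61.4) = 0.062343
So 0.062343·(Kᵢ + α·Naᵢ) = Kₒ + α·Naₒ → α = (0.062343·157.0 − 2.8) / (101.0 − 0.062343·15.3)
α = (9.788 − 2.8) / (101.0 − 0.9538) = 6.988/100 = 0.06985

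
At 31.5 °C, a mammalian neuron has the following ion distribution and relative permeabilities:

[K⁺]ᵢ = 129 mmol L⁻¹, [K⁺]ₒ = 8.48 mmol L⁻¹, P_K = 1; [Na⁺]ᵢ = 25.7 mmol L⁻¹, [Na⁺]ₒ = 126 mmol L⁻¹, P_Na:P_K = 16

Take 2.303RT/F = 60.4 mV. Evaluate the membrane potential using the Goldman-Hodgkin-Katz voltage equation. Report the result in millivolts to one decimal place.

Vm = 60.4 · log₁₀[(Σ P·[cation]ₒ + Σ P·[anion]ᵢ) / (Σ P·[cation]ᵢ + Σ P·[anion]ₒ)]
Numerator = 1×8.48 + 16×126 = 2024
Denominator = 1×129 + 16×25.7 = 540.2
Vm = 60.4 · log₁₀(3.7476) = 60.4 × (0.5738) = 34.66 mV

34.7 mV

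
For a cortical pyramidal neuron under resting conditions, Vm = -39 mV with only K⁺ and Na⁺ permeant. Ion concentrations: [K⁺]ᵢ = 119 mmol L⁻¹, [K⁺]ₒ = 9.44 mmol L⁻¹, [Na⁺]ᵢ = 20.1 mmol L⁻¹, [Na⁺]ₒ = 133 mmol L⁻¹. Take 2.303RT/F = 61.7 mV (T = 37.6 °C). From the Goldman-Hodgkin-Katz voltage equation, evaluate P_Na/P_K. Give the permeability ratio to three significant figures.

Let α = P_Na/P_K. GHK: Vm = 61.7·log₁₀[(Kₒ + α·Naₒ)/(Kᵢ + α·Naᵢ)].
10^(Vm/61.7) = 10^(-39.0/61.7) = 0.2333
So 0.2333·(Kᵢ + α·Naᵢ) = Kₒ + α·Naₒ → α = (0.2333·119.0 − 9.44) / (133.0 − 0.2333·20.1)
α = (27.76 − 9.44) / (133.0 − 4.689) = 18.32/128.3 = 0.1428

0.143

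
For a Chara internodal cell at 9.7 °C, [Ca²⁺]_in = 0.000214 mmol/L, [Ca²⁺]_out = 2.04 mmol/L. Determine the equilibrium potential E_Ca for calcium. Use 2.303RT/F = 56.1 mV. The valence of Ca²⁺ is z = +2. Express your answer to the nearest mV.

112 mV

E = (56.1/z) · log₁₀([Ca²⁺]_out/[Ca²⁺]_in) with z = +2.
= (56.1/2) · log₁₀(2.04/0.000214) = 28.05 · log₁₀(9533)
= 28.05 · (3.9792) = 111.62 mV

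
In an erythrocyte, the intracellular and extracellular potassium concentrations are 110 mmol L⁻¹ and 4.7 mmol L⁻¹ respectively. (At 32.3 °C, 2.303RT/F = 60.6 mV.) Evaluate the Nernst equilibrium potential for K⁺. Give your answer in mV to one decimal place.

-83.0 mV

E = (60.6/z) · log₁₀([K⁺]_out/[K⁺]_in) with z = +1.
= (60.6/1) · log₁₀(4.7/110) = 60.60 · log₁₀(0.04273)
= 60.60 · (-1.3693) = -82.98 mV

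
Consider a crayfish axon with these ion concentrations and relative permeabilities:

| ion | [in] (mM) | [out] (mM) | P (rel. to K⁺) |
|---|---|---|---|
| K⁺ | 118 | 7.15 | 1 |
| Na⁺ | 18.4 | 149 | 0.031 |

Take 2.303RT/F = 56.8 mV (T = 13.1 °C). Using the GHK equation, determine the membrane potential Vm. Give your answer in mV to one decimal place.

-57.0 mV

Vm = 56.8 · log₁₀[(Σ P·[cation]ₒ + Σ P·[anion]ᵢ) / (Σ P·[cation]ᵢ + Σ P·[anion]ₒ)]
Numerator = 1×7.15 + 0.031×149 = 11.77
Denominator = 1×118 + 0.031×18.4 = 118.6
Vm = 56.8 · log₁₀(0.099257) = 56.8 × (-1.0032) = -56.98 mV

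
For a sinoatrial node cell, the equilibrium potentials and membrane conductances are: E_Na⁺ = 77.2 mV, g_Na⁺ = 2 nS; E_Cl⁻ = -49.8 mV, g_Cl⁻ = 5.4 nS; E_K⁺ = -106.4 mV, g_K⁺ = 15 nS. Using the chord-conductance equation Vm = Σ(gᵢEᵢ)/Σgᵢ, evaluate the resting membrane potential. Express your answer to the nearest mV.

-76 mV

Σ gᵢEᵢ = 2·(77.2) + 5.4·(-49.8) + 15·(-106.4) = -1710.52
Σ gᵢ = 2 + 5.4 + 15 = 22.4
Vm = -1710.52 / 22.4 = -76.36 mV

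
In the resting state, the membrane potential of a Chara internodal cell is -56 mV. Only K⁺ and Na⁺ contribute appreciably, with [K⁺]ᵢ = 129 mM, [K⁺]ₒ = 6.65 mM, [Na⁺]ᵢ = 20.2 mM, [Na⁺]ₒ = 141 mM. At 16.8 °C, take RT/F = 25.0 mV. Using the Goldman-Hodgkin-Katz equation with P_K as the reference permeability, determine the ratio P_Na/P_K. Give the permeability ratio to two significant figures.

Let α = P_Na/P_K. GHK: Vm = 25.0·ln[(Kₒ + α·Naₒ)/(Kᵢ + α·Naᵢ)].
e^(Vm/25.0) = e^(-56.0/25.0) = 0.10646
So 0.10646·(Kᵢ + α·Naᵢ) = Kₒ + α·Naₒ → α = (0.10646·129.0 − 6.65) / (141.0 − 0.10646·20.2)
α = (13.73 − 6.65) / (141.0 − 2.15) = 7.083/138.8 = 0.05101

0.051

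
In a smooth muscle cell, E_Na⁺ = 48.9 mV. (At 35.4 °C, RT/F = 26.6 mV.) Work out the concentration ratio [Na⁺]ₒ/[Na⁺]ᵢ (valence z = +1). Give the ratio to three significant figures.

ln([out]/[in]) = E·z/(26.6) = 48.9 × 1 / 26.6 = 1.8383
[out]/[in] = e^(1.8383) = 6.286

6.29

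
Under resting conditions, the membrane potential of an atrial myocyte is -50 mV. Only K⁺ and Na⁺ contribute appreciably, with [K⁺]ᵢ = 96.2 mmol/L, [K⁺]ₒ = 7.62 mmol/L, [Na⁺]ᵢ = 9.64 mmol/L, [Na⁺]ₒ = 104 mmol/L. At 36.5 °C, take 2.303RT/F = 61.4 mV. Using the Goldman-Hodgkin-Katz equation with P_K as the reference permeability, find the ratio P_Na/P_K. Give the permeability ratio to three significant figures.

0.0696

Let α = P_Na/P_K. GHK: Vm = 61.4·log₁₀[(Kₒ + α·Naₒ)/(Kᵢ + α·Naᵢ)].
10^(Vm/61.4) = 10^(-50.0/61.4) = 0.15334
So 0.15334·(Kᵢ + α·Naᵢ) = Kₒ + α·Naₒ → α = (0.15334·96.2 − 7.62) / (104.0 − 0.15334·9.64)
α = (14.75 − 7.62) / (104.0 − 1.478) = 7.132/102.5 = 0.06956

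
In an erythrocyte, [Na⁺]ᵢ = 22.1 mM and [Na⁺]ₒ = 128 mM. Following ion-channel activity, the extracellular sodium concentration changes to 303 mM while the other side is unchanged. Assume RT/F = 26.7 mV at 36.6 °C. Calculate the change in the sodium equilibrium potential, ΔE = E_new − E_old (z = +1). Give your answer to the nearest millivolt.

E_old = (26.7/1)·ln(128/22.1) = 46.90 mV
E_new = (26.7/1)·ln(303/22.1) = 69.90 mV
ΔE = 69.90 − (46.90) = 23.01 mV

23 mV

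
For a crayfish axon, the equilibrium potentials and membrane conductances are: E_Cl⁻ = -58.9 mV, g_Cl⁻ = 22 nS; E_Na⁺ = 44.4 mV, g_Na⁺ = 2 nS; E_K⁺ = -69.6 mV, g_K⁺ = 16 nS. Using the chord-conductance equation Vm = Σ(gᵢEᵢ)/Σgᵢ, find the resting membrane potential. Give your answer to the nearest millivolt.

Σ gᵢEᵢ = 22·(-58.9) + 2·(44.4) + 16·(-69.6) = -2320.60
Σ gᵢ = 22 + 2 + 16 = 40
Vm = -2320.60 / 40 = -58.02 mV

-58 mV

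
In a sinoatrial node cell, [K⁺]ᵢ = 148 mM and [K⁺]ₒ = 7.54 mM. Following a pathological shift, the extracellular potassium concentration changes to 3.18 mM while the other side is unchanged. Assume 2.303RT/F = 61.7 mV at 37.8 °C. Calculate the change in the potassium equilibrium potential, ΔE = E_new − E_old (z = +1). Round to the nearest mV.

-23 mV

E_old = (61.7/1)·log₁₀(7.54/148) = -79.77 mV
E_new = (61.7/1)·log₁₀(3.18/148) = -102.91 mV
ΔE = -102.91 − (-79.77) = -23.13 mV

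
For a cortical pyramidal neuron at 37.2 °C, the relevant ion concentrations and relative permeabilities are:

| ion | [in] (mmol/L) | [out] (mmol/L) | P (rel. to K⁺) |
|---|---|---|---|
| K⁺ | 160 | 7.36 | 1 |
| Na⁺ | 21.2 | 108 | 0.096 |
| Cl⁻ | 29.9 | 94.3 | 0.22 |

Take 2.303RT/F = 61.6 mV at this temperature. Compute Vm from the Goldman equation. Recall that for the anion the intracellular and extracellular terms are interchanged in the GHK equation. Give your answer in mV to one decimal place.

Vm = 61.6 · log₁₀[(Σ P·[cation]ₒ + Σ P·[anion]ᵢ) / (Σ P·[cation]ᵢ + Σ P·[anion]ₒ)]
Numerator = 1×7.36 + 0.096×108 + 0.22×29.9 = 24.31
Denominator = 1×160 + 0.096×21.2 + 0.22×94.3 = 182.8
Vm = 61.6 · log₁₀(0.13298) = 61.6 × (-0.8762) = -53.98 mV

-54.0 mV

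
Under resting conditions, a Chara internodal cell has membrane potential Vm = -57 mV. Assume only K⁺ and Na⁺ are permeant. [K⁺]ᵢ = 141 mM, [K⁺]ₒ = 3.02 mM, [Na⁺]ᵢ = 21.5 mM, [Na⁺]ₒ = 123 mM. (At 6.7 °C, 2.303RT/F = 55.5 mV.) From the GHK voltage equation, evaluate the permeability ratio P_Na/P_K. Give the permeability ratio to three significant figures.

0.0846

Let α = P_Na/P_K. GHK: Vm = 55.5·log₁₀[(Kₒ + α·Naₒ)/(Kᵢ + α·Naᵢ)].
10^(Vm/55.5) = 10^(-57.0/55.5) = 0.093966
So 0.093966·(Kᵢ + α·Naᵢ) = Kₒ + α·Naₒ → α = (0.093966·141.0 − 3.02) / (123.0 − 0.093966·21.5)
α = (13.25 − 3.02) / (123.0 − 2.02) = 10.23/121 = 0.08455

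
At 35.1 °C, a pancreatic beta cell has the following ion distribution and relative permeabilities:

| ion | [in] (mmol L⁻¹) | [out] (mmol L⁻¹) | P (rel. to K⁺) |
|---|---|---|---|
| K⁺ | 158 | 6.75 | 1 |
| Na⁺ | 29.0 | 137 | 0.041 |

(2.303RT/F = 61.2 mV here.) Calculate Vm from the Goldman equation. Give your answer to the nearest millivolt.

Vm = 61.2 · log₁₀[(Σ P·[cation]ₒ + Σ P·[anion]ᵢ) / (Σ P·[cation]ᵢ + Σ P·[anion]ₒ)]
Numerator = 1×6.75 + 0.041×137 = 12.37
Denominator = 1×158 + 0.041×29.0 = 159.2
Vm = 61.2 · log₁₀(0.077688) = 61.2 × (-1.1096) = -67.91 mV

-68 mV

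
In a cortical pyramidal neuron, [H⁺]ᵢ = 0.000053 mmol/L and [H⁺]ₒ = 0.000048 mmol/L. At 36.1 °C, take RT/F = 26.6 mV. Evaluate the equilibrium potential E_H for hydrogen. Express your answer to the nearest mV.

E = (26.6/z) · ln([H⁺]_out/[H⁺]_in) with z = +1.
= (26.6/1) · ln(0.000048/0.000053) = 26.60 · ln(0.9057)
= 26.60 · (-0.0991) = -2.64 mV

-3 mV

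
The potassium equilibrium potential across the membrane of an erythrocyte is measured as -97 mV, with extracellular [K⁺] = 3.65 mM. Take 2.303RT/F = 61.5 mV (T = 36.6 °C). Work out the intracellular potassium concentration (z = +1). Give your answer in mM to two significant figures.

140 mM

Nernst: E = (61.5/1) · log₁₀([out]/[in]), so log₁₀([out]/[in]) = -97.0 × 1 / 61.5 = -1.5772.
[out]/[in] = 10^(-1.5772) = 0.02647.
[in] = 3.65 / 0.02647 = 137.9 mM.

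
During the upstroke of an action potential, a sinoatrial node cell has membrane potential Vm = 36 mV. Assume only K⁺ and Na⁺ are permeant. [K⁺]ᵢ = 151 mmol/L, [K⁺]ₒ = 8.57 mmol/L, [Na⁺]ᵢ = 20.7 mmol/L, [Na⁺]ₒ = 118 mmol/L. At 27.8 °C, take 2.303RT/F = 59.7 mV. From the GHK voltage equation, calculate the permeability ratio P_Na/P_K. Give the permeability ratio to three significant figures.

Let α = P_Na/P_K. GHK: Vm = 59.7·log₁₀[(Kₒ + α·Naₒ)/(Kᵢ + α·Naᵢ)].
10^(Vm/59.7) = 10^(36.0/59.7) = 4.0088
So 4.0088·(Kᵢ + α·Naᵢ) = Kₒ + α·Naₒ → α = (4.0088·151.0 − 8.57) / (118.0 − 4.0088·20.7)
α = (605.3 − 8.57) / (118.0 − 82.98) = 596.8/35.02 = 17.04

17.0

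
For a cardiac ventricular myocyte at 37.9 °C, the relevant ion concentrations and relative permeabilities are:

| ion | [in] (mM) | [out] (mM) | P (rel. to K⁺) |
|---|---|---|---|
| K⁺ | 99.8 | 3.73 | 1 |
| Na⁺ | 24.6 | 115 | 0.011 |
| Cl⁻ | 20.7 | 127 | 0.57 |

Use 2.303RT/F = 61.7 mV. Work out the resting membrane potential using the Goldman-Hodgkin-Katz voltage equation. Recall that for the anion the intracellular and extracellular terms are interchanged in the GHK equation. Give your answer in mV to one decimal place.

-62.4 mV

Vm = 61.7 · log₁₀[(Σ P·[cation]ₒ + Σ P·[anion]ᵢ) / (Σ P·[cation]ᵢ + Σ P·[anion]ₒ)]
Numerator = 1×3.73 + 0.011×115 + 0.57×20.7 = 16.79
Denominator = 1×99.8 + 0.011×24.6 + 0.57×127 = 172.5
Vm = 61.7 · log₁₀(0.097379) = 61.7 × (-1.0115) = -62.41 mV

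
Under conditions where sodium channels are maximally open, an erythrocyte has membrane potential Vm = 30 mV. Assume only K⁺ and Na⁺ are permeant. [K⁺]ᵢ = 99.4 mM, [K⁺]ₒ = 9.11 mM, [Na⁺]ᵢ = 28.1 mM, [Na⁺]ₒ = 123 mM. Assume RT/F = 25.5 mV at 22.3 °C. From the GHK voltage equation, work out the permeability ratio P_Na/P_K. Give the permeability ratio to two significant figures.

Let α = P_Na/P_K. GHK: Vm = 25.5·ln[(Kₒ + α·Naₒ)/(Kᵢ + α·Naᵢ)].
e^(Vm/25.5) = e^(30.0/25.5) = 3.2429
So 3.2429·(Kᵢ + α·Naᵢ) = Kₒ + α·Naₒ → α = (3.2429·99.4 − 9.11) / (123.0 − 3.2429·28.1)
α = (322.3 − 9.11) / (123.0 − 91.13) = 313.2/31.87 = 9.827

9.8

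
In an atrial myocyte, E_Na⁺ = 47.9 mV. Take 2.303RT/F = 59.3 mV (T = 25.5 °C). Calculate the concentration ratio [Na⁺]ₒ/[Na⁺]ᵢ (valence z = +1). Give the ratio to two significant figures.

log₁₀([out]/[in]) = E·z/(59.3) = 47.9 × 1 / 59.3 = 0.8078
[out]/[in] = 10^(0.8078) = 6.423

6.4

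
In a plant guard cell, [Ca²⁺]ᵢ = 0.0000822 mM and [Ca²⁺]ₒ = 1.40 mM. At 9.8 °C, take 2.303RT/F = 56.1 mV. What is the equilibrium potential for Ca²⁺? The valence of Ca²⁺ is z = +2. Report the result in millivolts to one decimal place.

118.7 mV

E = (56.1/z) · log₁₀([Ca²⁺]_out/[Ca²⁺]_in) with z = +2.
= (56.1/2) · log₁₀(1.40/0.0000822) = 28.05 · log₁₀(1.703e+04)
= 28.05 · (4.2313) = 118.69 mV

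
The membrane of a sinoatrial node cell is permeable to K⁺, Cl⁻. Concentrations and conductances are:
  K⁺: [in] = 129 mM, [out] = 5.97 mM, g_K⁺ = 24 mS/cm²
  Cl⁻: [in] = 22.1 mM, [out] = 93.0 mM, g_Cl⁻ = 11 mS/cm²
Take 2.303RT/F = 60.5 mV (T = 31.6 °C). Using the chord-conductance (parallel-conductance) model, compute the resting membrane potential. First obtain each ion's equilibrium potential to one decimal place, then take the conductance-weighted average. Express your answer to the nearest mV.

E_K⁺ = (60.5/1)·log₁₀(5.97/129) = -80.7 mV
E_Cl⁻ = (60.5/-1)·log₁₀(93.0/22.1) = -37.8 mV
Vm = (Σ gᵢEᵢ)/(Σ gᵢ) = (24·-80.7 + 11·-37.8) / (24 + 11)
= -2352.60 / 35 = -67.22 mV

-67 mV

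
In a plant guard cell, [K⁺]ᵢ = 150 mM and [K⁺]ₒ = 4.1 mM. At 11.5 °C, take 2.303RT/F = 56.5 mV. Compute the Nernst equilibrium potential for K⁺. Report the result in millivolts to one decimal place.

-88.3 mV

E = (56.5/z) · log₁₀([K⁺]_out/[K⁺]_in) with z = +1.
= (56.5/1) · log₁₀(4.1/150) = 56.50 · log₁₀(0.02733)
= 56.50 · (-1.5633) = -88.33 mV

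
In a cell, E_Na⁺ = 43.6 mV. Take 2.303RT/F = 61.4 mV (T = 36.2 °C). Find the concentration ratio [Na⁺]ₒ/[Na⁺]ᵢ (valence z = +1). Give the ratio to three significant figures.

log₁₀([out]/[in]) = E·z/(61.4) = 43.6 × 1 / 61.4 = 0.7101
[out]/[in] = 10^(0.7101) = 5.13

5.13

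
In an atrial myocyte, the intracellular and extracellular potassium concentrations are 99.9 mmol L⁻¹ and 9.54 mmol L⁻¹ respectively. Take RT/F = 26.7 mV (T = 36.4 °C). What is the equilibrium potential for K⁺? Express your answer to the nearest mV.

-63 mV

E = (26.7/z) · ln([K⁺]_out/[K⁺]_in) with z = +1.
= (26.7/1) · ln(9.54/99.9) = 26.70 · ln(0.0955)
= 26.70 · (-2.3487) = -62.71 mV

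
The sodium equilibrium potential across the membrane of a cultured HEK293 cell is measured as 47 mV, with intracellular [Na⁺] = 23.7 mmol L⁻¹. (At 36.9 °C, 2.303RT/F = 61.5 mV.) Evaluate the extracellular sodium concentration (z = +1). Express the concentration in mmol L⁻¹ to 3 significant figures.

Nernst: E = (61.5/1) · log₁₀([out]/[in]), so log₁₀([out]/[in]) = 47.0 × 1 / 61.5 = 0.7642.
[out]/[in] = 10^(0.7642) = 5.811.
[out] = 5.811 × 23.7 = 137.7 mmol L⁻¹.

138 mmol L⁻¹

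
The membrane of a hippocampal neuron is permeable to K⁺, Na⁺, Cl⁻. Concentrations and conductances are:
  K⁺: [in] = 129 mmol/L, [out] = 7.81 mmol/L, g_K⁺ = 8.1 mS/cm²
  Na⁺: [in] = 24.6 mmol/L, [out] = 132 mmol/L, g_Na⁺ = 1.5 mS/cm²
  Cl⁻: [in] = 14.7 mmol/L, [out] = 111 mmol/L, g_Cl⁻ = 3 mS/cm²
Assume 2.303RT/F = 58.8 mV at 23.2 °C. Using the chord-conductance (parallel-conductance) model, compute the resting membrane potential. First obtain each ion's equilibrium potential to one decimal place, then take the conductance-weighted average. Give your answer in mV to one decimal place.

-53.2 mV

E_K⁺ = (58.8/1)·log₁₀(7.81/129) = -71.6 mV
E_Na⁺ = (58.8/1)·log₁₀(132/24.6) = 42.9 mV
E_Cl⁻ = (58.8/-1)·log₁₀(111/14.7) = -51.6 mV
Vm = (Σ gᵢEᵢ)/(Σ gᵢ) = (8.1·-71.6 + 1.5·42.9 + 3·-51.6) / (8.1 + 1.5 + 3)
= -670.41 / 12.6 = -53.21 mV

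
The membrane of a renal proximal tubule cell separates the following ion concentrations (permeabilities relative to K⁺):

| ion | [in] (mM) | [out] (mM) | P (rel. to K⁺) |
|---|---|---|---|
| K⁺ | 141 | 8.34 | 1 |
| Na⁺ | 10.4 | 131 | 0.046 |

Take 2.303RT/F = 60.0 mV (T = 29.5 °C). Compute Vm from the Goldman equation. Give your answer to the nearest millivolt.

-60 mV

Vm = 60.0 · log₁₀[(Σ P·[cation]ₒ + Σ P·[anion]ᵢ) / (Σ P·[cation]ᵢ + Σ P·[anion]ₒ)]
Numerator = 1×8.34 + 0.046×131 = 14.37
Denominator = 1×141 + 0.046×10.4 = 141.5
Vm = 60.0 · log₁₀(0.10154) = 60.0 × (-0.9934) = -59.60 mV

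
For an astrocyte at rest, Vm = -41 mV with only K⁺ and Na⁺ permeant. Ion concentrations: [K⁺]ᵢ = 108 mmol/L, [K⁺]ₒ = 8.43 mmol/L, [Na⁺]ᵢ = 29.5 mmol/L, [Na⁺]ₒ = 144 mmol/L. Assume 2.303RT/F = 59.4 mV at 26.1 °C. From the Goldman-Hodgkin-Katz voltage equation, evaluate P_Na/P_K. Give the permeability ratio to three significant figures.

0.0986

Let α = P_Na/P_K. GHK: Vm = 59.4·log₁₀[(Kₒ + α·Naₒ)/(Kᵢ + α·Naᵢ)].
10^(Vm/59.4) = 10^(-41.0/59.4) = 0.20406
So 0.20406·(Kᵢ + α·Naᵢ) = Kₒ + α·Naₒ → α = (0.20406·108.0 − 8.43) / (144.0 − 0.20406·29.5)
α = (22.04 − 8.43) / (144.0 − 6.02) = 13.61/138 = 0.09863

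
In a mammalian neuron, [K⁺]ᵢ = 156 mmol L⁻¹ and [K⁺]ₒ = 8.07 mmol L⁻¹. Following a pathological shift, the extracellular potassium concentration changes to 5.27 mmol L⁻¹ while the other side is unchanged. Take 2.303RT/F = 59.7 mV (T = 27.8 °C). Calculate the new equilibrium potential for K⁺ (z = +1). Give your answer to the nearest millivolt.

After the shift: [K⁺]_out = 5.27, [K⁺]_in = 156 mmol L⁻¹.
E_new = (59.7/1)·log₁₀(5.27/156) = 59.70 · (-1.4713) = -87.84 mV

-88 mV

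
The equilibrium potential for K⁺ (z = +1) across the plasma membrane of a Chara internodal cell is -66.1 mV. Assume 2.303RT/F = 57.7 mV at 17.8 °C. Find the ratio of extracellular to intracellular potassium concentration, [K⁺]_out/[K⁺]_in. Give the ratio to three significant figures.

log₁₀([out]/[in]) = E·z/(57.7) = -66.1 × 1 / 57.7 = -1.1456
[out]/[in] = 10^(-1.1456) = 0.07152

0.0715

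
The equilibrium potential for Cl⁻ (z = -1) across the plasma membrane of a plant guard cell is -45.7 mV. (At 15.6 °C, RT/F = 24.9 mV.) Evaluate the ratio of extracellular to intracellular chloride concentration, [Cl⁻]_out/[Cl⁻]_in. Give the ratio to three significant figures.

6.27

ln([out]/[in]) = E·z/(24.9) = -45.7 × -1 / 24.9 = 1.8353
[out]/[in] = e^(1.8353) = 6.267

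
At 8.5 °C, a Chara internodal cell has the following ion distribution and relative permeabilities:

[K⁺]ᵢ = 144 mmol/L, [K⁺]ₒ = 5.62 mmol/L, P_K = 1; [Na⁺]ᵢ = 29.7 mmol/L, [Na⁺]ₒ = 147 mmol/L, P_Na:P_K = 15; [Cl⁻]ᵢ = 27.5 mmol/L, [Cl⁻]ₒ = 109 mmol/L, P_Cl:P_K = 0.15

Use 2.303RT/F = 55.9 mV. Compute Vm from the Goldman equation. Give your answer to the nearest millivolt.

Vm = 55.9 · log₁₀[(Σ P·[cation]ₒ + Σ P·[anion]ᵢ) / (Σ P·[cation]ᵢ + Σ P·[anion]ₒ)]
Numerator = 1×5.62 + 15×147 + 0.15×27.5 = 2215
Denominator = 1×144 + 15×29.7 + 0.15×109 = 605.9
Vm = 55.9 · log₁₀(3.6556) = 55.9 × (0.5630) = 31.47 mV

31 mV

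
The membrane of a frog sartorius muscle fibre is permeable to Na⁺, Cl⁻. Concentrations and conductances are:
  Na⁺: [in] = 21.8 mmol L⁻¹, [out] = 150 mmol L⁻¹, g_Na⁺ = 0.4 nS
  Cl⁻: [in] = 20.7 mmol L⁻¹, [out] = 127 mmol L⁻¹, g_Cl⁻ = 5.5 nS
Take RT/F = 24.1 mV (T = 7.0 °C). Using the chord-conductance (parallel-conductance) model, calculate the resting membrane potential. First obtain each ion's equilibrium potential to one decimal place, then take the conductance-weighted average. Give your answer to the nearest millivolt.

-38 mV

E_Na⁺ = (24.1/1)·ln(150/21.8) = 46.5 mV
E_Cl⁻ = (24.1/-1)·ln(127/20.7) = -43.7 mV
Vm = (Σ gᵢEᵢ)/(Σ gᵢ) = (0.4·46.5 + 5.5·-43.7) / (0.4 + 5.5)
= -221.75 / 5.9 = -37.58 mV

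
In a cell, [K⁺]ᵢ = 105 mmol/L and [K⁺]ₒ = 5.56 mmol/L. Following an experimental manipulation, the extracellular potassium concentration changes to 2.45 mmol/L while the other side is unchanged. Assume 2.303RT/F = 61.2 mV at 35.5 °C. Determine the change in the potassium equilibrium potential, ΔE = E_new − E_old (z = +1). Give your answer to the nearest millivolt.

-22 mV

E_old = (61.2/1)·log₁₀(5.56/105) = -78.10 mV
E_new = (61.2/1)·log₁₀(2.45/105) = -99.88 mV
ΔE = -99.88 − (-78.10) = -21.78 mV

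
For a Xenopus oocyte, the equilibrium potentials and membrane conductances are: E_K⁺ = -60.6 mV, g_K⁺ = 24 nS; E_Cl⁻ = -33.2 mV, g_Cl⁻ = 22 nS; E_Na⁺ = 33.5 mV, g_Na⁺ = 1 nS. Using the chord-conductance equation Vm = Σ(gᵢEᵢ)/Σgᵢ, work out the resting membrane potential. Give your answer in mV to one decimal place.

Σ gᵢEᵢ = 24·(-60.6) + 22·(-33.2) + 1·(33.5) = -2151.30
Σ gᵢ = 24 + 22 + 1 = 47
Vm = -2151.30 / 47 = -45.77 mV

-45.8 mV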